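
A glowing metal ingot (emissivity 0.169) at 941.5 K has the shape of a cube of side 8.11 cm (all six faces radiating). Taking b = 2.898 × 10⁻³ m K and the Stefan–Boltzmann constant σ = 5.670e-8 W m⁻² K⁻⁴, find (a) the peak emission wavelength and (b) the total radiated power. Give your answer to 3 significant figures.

(a) λ_max = b/T = 2.898×10⁻³/941.5 = 3.078×10⁻⁶ m = 3.08 μm.
Area A = 6s² = 6×(0.0811 m)² = 0.0394633 m².
(b) P = εσAT⁴ = 0.169×5.670×10⁻⁸×0.0394633×(941.5)⁴ = 297 W.

λ_max ≈ 3.08 μm; P ≈ 297 W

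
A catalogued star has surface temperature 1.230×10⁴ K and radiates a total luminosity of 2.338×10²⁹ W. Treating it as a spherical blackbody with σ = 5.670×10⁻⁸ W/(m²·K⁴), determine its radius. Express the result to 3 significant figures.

L = 4πR²σT⁴ ⇒ R = √(L/(4πσT⁴)).
σT⁴ = 1.29779×10⁹ W/m², so R = √(2.338×10²⁹/(4π×1.29779×10⁹)) = 3.79×10⁹ m.

R ≈ 3.79×10⁹ m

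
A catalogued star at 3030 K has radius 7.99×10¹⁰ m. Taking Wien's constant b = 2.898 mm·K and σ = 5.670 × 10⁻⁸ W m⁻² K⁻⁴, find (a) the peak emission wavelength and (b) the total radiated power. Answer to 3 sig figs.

(a) λ_max = b/T = 2.898×10⁻³/3030 = 9.564×10⁻⁷ m = 0.956 μm.
Surface area A = 4πR² = 4π(7.99×10¹⁰ m)² = 8.02238×10²² m².
(b) P = σAT⁴ = 5.670×10⁻⁸×8.02238×10²²×(3030)⁴ = 3.83×10²⁹ W.

λ_max ≈ 0.956 μm; P ≈ 3.83×10²⁹ W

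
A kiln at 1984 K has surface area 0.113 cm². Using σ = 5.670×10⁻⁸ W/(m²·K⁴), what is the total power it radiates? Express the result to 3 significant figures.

Area A = 0.113 cm² = 1.13×10⁻⁵ m².
P = σAT⁴ = 5.670×10⁻⁸ × 1.13×10⁻⁵ × (1984)⁴ = 9.93 W.

P ≈ 9.93 W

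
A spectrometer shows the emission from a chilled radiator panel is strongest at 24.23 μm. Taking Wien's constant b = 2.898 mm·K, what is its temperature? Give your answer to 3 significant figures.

T ≈ 120 K

Wien's law gives T = b/λ_max = (2.898×10⁻³ m·K)/(2.423×10⁻⁵ m) = 120 K.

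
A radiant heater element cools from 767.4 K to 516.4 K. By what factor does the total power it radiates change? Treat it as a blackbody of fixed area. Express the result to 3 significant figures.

P₂/P₁ ≈ 0.205

P ∝ T⁴, so P₂/P₁ = (T₂/T₁)⁴ = (516.4/767.4)⁴ = (0.672922)⁴ = 0.205.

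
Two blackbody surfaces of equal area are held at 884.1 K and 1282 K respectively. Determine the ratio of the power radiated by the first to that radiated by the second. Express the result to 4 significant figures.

With equal areas, P₁/P₂ = (T₁/T₂)⁴ = (884.1/1282)⁴ = 0.2262.

P₁/P₂ ≈ 0.2262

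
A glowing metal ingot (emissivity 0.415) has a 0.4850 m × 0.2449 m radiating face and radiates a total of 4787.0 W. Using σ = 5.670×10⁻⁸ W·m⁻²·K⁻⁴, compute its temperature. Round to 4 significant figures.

T ≈ 1144 K

Area A = 0.4850 × 0.2449 = 0.118776 m².
P = εσAT⁴ ⇒ T = (P/(εσA))^(1/4) = (4787.0/(0.415×5.670×10⁻⁸×0.118776))^(1/4) = 1144 K.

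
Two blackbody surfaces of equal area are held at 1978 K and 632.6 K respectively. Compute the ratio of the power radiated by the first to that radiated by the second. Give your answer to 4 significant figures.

P₁/P₂ ≈ 95.58

With equal areas, P₁/P₂ = (T₁/T₂)⁴ = (1978/632.6)⁴ = 95.58.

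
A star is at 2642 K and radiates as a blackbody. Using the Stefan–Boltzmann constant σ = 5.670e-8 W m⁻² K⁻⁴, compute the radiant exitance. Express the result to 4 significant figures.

I ≈ 2.763×10⁶ W/m²

Stefan–Boltzmann: I = σT⁴ = 5.670×10⁻⁸ × (2642)⁴ = 2.763×10⁶ W/m².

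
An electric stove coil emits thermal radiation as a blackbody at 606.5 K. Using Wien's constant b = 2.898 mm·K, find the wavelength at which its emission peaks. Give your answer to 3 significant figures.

λ_max ≈ 4.78 μm

Wien's displacement law: λ_max = b/T = (2.898×10⁻³ m·K)/(606.5 K) = 4.778×10⁻⁶ m.
That is 4.78 μm, in the infrared range.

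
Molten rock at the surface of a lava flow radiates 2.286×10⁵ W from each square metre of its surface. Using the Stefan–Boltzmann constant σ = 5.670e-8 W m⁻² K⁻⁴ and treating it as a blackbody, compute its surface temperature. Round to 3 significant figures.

T ≈ 1.42×10³ K

I = σT⁴, so T = (I/σ)^(1/4) = (2.286×10⁵/(5.670×10⁻⁸))^(1/4) = 1.42×10³ K.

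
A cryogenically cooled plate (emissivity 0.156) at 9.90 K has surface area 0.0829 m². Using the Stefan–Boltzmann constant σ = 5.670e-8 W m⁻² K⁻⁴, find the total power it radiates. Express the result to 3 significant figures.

P ≈ 7.04×10⁻⁶ W

Area A = 0.0829 m².
P = εσAT⁴ = 0.156 × 5.670×10⁻⁸ × 0.0829 × (9.90)⁴ = 7.04×10⁻⁶ W.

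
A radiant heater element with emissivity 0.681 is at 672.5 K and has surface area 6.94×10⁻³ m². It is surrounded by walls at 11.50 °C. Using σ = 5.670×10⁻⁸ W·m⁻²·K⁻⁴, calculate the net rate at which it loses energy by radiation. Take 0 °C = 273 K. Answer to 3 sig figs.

Net loss ≈ 53.1 W

Surroundings: T = 11.50 °C + 273 = 284.50 K.
Area A = 6.94×10⁻³ m².
Net radiated power P_net = εσA(T⁴ − T₀⁴) = 0.681×5.670×10⁻⁸×6.94×10⁻³×(672.5⁴ − 284.50⁴).
T⁴ − T₀⁴ = 2.04536×10¹¹ − 6.55132×10⁹ = 1.97985×10¹¹ K⁴, so P_net = 53.1 W.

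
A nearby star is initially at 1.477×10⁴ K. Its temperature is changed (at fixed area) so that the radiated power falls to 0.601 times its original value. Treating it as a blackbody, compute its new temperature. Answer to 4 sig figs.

P ∝ T⁴, so T₂/T₁ = (P₂/P₁)^(1/4) = (0.601)^(1/4) = 0.880478.
T₂ = 1.477×10⁴ × 0.880478 = 1.300×10⁴ K.

T₂ ≈ 1.300×10⁴ K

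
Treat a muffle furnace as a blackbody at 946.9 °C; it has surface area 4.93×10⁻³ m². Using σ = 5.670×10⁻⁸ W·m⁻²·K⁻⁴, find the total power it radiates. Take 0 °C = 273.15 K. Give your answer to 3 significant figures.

P ≈ 619 W

T = 946.9 °C + 273.15 = 1220.05 K.
Area A = 4.93×10⁻³ m².
P = σAT⁴ = 5.670×10⁻⁸ × 4.93×10⁻³ × (1220.05)⁴ = 619 W.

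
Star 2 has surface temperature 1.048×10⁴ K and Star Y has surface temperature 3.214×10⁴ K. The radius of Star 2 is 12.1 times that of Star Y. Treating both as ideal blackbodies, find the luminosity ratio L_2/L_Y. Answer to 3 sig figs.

L ∝ R²T⁴, so L_2/L_Y = (R_2/R_Y)²(T_2/T_Y)⁴ = (12.1)² × (1.048×10⁴/3.214×10⁴)⁴ = 146.41 × 0.0113048 = 1.66.

L_2/L_Y ≈ 1.66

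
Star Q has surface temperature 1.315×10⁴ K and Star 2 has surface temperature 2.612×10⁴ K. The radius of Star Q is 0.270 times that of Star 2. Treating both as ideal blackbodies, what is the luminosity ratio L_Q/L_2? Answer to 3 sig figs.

L_Q/L_2 ≈ 4.68×10⁻³

L ∝ R²T⁴, so L_Q/L_2 = (R_Q/R_2)²(T_Q/T_2)⁴ = (0.270)² × (1.315×10⁴/2.612×10⁴)⁴ = 0.0729 × 0.0642407 = 4.68×10⁻³.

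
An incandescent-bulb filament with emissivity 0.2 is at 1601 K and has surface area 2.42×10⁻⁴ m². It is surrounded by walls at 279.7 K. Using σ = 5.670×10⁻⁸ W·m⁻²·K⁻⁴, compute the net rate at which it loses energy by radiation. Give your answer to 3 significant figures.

Net loss ≈ 18.0 W

Area A = 2.42×10⁻⁴ m².
Net radiated power P_net = εσA(T⁴ − T₀⁴) = 0.2×5.670×10⁻⁸×2.42×10⁻⁴×(1601⁴ − 279.7⁴).
T⁴ − T₀⁴ = 6.57000×10¹² − 6.12026×10⁹ = 6.56388×10¹² K⁴, so P_net = 18.0 W.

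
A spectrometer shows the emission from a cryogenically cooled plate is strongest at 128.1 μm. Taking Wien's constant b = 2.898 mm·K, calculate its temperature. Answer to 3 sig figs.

Wien's law gives T = b/λ_max = (2.898×10⁻³ m·K)/(1.281×10⁻⁴ m) = 22.6 K.

T ≈ 22.6 K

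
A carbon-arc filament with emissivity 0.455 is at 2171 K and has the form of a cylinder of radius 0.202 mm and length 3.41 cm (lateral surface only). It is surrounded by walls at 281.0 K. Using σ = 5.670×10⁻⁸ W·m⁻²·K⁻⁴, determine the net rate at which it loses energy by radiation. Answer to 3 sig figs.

Net loss ≈ 24.8 W

Lateral area A = 2πrL = 2π×2.02×10⁻⁴×0.0341 = 4.32798×10⁻⁵ m².
Net radiated power P_net = εσA(T⁴ − T₀⁴) = 0.455×5.670×10⁻⁸×4.32798×10⁻⁵×(2171⁴ − 281.0⁴).
T⁴ − T₀⁴ = 2.22146×10¹³ − 6.23484×10⁹ = 2.22084×10¹³ K⁴, so P_net = 24.8 W.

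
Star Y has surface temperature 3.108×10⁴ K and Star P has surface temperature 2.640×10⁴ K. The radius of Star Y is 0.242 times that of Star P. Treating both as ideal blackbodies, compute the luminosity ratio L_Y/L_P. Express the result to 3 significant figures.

L_Y/L_P ≈ 0.112

L ∝ R²T⁴, so L_Y/L_P = (R_Y/R_P)²(T_Y/T_P)⁴ = (0.242)² × (3.108×10⁴/2.640×10⁴)⁴ = 0.058564 × 1.92092 = 0.112.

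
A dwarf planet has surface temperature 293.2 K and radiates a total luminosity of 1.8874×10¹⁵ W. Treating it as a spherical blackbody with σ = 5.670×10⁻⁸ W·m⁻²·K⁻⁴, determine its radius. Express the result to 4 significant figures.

L = 4πR²σT⁴ ⇒ R = √(L/(4πσT⁴)).
σT⁴ = 419.024 W/m², so R = √(1.8874×10¹⁵/(4π×419.024)) = 5.987×10⁵ m.

R ≈ 5.987×10⁵ m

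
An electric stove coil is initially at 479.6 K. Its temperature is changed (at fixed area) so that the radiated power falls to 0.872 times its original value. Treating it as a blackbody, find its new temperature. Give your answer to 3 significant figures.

P ∝ T⁴, so T₂/T₁ = (P₂/P₁)^(1/4) = (0.872)^(1/4) = 0.966338.
T₂ = 479.6 × 0.966338 = 463 K.

T₂ ≈ 463 K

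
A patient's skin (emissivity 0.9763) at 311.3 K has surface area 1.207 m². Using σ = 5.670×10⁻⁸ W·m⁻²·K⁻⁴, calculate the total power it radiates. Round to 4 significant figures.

P ≈ 627.5 W

Area A = 1.207 m².
P = εσAT⁴ = 0.9763 × 5.670×10⁻⁸ × 1.207 × (311.3)⁴ = 627.5 W.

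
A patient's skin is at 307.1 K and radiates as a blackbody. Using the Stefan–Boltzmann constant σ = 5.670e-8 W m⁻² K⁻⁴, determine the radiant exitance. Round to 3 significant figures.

Stefan–Boltzmann: I = σT⁴ = 5.670×10⁻⁸ × (307.1)⁴ = 504 W/m².

I ≈ 504 W/m²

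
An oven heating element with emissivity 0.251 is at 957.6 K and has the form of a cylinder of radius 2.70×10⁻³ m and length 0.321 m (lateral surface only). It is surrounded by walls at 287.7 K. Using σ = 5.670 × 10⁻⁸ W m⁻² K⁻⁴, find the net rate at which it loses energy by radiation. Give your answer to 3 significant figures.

Net loss ≈ 64.6 W

Lateral area A = 2πrL = 2π×2.70×10⁻³×0.321 = 5.44564×10⁻³ m².
Net radiated power P_net = εσA(T⁴ − T₀⁴) = 0.251×5.670×10⁻⁸×5.44564×10⁻³×(957.6⁴ − 287.7⁴).
T⁴ − T₀⁴ = 8.40885×10¹¹ − 6.85109×10⁹ = 8.34034×10¹¹ K⁴, so P_net = 64.6 W.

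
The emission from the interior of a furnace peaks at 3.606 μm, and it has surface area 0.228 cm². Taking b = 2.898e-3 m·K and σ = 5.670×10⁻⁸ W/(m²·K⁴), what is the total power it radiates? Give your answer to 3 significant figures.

Wien's law: T = b/λ_max = 2.898×10⁻³/3.606×10⁻⁶ = 803.661 K.
Area A = 0.228 cm² = 2.28×10⁻⁵ m².
Then P = σAT⁴ = 5.670×10⁻⁸×2.28×10⁻⁵×(803.661)⁴ = 0.539 W.

P ≈ 0.539 W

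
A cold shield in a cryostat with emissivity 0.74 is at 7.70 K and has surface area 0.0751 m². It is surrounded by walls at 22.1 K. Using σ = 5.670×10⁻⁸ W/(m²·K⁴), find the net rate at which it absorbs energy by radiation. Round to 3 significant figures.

Net gain ≈ 7.41×10⁻⁴ W

Area A = 0.0751 m².
Net radiated power P_net = εσA(T⁴ − T₀⁴) = 0.74×5.670×10⁻⁸×0.0751×(7.70⁴ − 22.1⁴).
T⁴ − T₀⁴ = 3515.30 − 2.38544×10⁵ = -2.35029×10⁵ K⁴, so P_net = -7.41×10⁻⁴ W — negative, meaning a net gain of 7.41×10⁻⁴ W.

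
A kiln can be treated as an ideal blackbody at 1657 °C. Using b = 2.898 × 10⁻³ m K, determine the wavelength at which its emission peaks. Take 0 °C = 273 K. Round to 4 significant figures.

λ_max ≈ 1502 nm

T = 1657 °C + 273 = 1930 K.
Wien's displacement law: λ_max = b/T = (2.898×10⁻³ m·K)/(1930 K) = 1.5016×10⁻⁶ m.
That is 1502 nm, in the infrared range.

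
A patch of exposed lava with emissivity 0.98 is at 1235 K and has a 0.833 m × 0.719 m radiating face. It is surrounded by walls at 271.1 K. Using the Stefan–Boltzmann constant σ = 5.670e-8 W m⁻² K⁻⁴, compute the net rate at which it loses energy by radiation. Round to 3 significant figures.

Net loss ≈ 7.72×10⁴ W

Area A = 0.833 × 0.719 = 0.598927 m².
Net radiated power P_net = εσA(T⁴ − T₀⁴) = 0.98×5.670×10⁻⁸×0.598927×(1235⁴ − 271.1⁴).
T⁴ − T₀⁴ = 2.32631×10¹² − 5.40155×10⁹ = 2.32091×10¹² K⁴, so P_net = 7.72×10⁴ W.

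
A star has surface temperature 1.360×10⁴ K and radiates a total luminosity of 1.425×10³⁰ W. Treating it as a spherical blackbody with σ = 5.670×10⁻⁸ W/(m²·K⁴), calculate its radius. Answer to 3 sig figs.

R ≈ 7.65×10⁹ m

L = 4πR²σT⁴ ⇒ R = √(L/(4πσT⁴)).
σT⁴ = 1.93972×10⁹ W/m², so R = √(1.425×10³⁰/(4π×1.93972×10⁹)) = 7.65×10⁹ m.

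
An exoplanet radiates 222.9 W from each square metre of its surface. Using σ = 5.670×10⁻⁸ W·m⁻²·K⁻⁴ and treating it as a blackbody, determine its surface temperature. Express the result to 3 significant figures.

T ≈ 250 K

I = σT⁴, so T = (I/σ)^(1/4) = (222.9/(5.670×10⁻⁸))^(1/4) = 250 K.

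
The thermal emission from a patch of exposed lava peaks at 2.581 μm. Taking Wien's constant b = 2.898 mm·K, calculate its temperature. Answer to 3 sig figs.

T ≈ 1.12×10³ K

Wien's law gives T = b/λ_max = (2.898×10⁻³ m·K)/(2.581×10⁻⁶ m) = 1.12×10³ K.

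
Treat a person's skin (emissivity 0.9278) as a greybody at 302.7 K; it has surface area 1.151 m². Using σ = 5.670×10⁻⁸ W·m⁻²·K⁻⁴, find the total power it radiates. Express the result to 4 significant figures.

P ≈ 508.3 W

Area A = 1.151 m².
P = εσAT⁴ = 0.9278 × 5.670×10⁻⁸ × 1.151 × (302.7)⁴ = 508.3 W.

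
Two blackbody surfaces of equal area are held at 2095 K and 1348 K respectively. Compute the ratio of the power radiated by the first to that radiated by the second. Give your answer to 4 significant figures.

P₁/P₂ ≈ 5.834

With equal areas, P₁/P₂ = (T₁/T₂)⁴ = (2095/1348)⁴ = 5.834.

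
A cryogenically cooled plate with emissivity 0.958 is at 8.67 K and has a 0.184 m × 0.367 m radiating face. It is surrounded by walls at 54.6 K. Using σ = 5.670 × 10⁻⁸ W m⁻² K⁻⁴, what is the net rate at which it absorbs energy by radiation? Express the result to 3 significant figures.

Net gain ≈ 0.0326 W

Area A = 0.184 × 0.367 = 0.067528 m².
Net radiated power P_net = εσA(T⁴ − T₀⁴) = 0.958×5.670×10⁻⁸×0.067528×(8.67⁴ − 54.6⁴).
T⁴ − T₀⁴ = 5650.36 − 8.88731×10⁶ = -8.88166×10⁶ K⁴, so P_net = -0.0326 W — negative, meaning a net gain of 0.0326 W.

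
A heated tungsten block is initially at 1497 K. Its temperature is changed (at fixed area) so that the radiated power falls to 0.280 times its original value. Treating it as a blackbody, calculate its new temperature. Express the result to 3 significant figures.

T₂ ≈ 1.09×10³ K

P ∝ T⁴, so T₂/T₁ = (P₂/P₁)^(1/4) = (0.280)^(1/4) = 0.727427.
T₂ = 1497 × 0.727427 = 1.09×10³ K.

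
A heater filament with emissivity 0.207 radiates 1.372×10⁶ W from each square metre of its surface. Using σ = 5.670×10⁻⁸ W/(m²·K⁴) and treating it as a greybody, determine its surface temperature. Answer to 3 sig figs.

I = εσT⁴, so T = (I/εσ)^(1/4) = (1.372×10⁶/(0.207×5.670×10⁻⁸))^(1/4) = 3.29×10³ K.

T ≈ 3.29×10³ K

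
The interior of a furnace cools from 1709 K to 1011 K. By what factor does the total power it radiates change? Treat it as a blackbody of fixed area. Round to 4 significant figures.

P₂/P₁ ≈ 0.1225

P ∝ T⁴, so P₂/P₁ = (T₂/T₁)⁴ = (1011/1709)⁴ = (0.591574)⁴ = 0.1225.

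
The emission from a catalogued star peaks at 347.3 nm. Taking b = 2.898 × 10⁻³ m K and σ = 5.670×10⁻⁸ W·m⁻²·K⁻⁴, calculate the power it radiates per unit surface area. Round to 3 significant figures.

I ≈ 2.75×10⁸ W/m²

Wien's law: T = b/λ_max = 2.898×10⁻³/3.473×10⁻⁷ = 8344.37 K.
Then I = σT⁴ = 5.670×10⁻⁸×(8344.37)⁴ = 2.75×10⁸ W/m².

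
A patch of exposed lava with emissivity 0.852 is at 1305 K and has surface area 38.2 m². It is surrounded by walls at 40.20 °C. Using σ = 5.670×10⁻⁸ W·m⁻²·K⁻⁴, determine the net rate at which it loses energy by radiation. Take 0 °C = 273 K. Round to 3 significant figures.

Surroundings: T = 40.20 °C + 273 = 313.20 K.
Area A = 38.2 m².
Net radiated power P_net = εσA(T⁴ − T₀⁴) = 0.852×5.670×10⁻⁸×38.2×(1305⁴ − 313.20⁴).
T⁴ − T₀⁴ = 2.90029×10¹² − 9.62248×10⁹ = 2.89067×10¹² K⁴, so P_net = 5.33×10⁶ W.

Net loss ≈ 5.33×10⁶ W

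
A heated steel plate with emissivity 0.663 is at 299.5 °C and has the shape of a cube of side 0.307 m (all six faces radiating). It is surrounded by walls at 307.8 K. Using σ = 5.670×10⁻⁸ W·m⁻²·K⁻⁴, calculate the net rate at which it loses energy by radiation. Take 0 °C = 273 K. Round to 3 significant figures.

T = 299.5 °C + 273 = 572.5 K.
Area A = 6s² = 6×(0.307 m)² = 0.565494 m².
Net radiated power P_net = εσA(T⁴ − T₀⁴) = 0.663×5.670×10⁻⁸×0.565494×(572.5⁴ − 307.8⁴).
T⁴ − T₀⁴ = 1.07424×10¹¹ − 8.97583×10⁹ = 9.84482×10¹⁰ K⁴, so P_net = 2.09×10³ W.

Net loss ≈ 2.09×10³ W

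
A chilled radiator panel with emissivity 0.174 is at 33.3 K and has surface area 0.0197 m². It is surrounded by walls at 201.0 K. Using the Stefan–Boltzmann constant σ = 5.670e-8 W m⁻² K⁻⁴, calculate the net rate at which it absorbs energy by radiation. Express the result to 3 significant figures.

Net gain ≈ 0.317 W

Area A = 0.0197 m².
Net radiated power P_net = εσA(T⁴ − T₀⁴) = 0.174×5.670×10⁻⁸×0.0197×(33.3⁴ − 201.0⁴).
T⁴ − T₀⁴ = 1.22964×10⁶ − 1.63224×10⁹ = -1.63101×10⁹ K⁴, so P_net = -0.317 W — negative, meaning a net gain of 0.317 W.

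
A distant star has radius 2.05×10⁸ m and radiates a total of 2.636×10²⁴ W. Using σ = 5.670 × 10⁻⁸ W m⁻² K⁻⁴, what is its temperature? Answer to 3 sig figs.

Surface area A = 4πR² = 4π(2.05×10⁸ m)² = 5.28102×10¹⁷ m².
P = σAT⁴ ⇒ T = (P/(σA))^(1/4) = (2.636×10²⁴/(5.670×10⁻⁸×5.28102×10¹⁷))^(1/4) = 3.06×10³ K.

T ≈ 3.06×10³ K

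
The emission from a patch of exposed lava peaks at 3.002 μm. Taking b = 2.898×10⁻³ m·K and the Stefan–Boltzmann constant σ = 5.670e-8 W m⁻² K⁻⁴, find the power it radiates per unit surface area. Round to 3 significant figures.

Wien's law: T = b/λ_max = 2.898×10⁻³/3.002×10⁻⁶ = 965.356 K.
Then I = σT⁴ = 5.670×10⁻⁸×(965.356)⁴ = 4.92×10⁴ W/m².

I ≈ 4.92×10⁴ W/m²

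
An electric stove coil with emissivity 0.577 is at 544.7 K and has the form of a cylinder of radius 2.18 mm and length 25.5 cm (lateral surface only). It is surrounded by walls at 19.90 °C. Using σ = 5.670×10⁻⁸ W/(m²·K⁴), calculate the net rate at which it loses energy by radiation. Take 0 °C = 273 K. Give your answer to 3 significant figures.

Surroundings: T = 19.90 °C + 273 = 292.90 K.
Lateral area A = 2πrL = 2π×2.18×10⁻³×0.255 = 3.49282×10⁻³ m².
Net radiated power P_net = εσA(T⁴ − T₀⁴) = 0.577×5.670×10⁻⁸×3.49282×10⁻³×(544.7⁴ − 292.90⁴).
T⁴ − T₀⁴ = 8.80298×10¹⁰ − 7.35999×10⁹ = 8.06698×10¹⁰ K⁴, so P_net = 9.22 W.

Net loss ≈ 9.22 W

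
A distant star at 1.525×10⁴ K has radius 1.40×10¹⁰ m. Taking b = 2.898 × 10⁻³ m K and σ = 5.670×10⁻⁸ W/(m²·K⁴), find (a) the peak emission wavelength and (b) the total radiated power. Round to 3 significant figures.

(a) λ_max = b/T = 2.898×10⁻³/1.525×10⁴ = 1.900×10⁻⁷ m = 190 nm.
Surface area A = 4πR² = 4π(1.40×10¹⁰ m)² = 2.46301×10²¹ m².
(b) P = σAT⁴ = 5.670×10⁻⁸×2.46301×10²¹×(1.525×10⁴)⁴ = 7.55×10³⁰ W.

λ_max ≈ 190 nm; P ≈ 7.55×10³⁰ W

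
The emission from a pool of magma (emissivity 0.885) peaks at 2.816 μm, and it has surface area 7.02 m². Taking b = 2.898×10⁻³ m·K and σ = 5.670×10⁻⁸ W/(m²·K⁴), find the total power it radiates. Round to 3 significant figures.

P ≈ 3.95×10⁵ W

Wien's law: T = b/λ_max = 2.898×10⁻³/2.816×10⁻⁶ = 1029.12 K.
Area A = 7.02 m².
Then P = εσAT⁴ = 0.885×5.670×10⁻⁸×7.02×(1029.12)⁴ = 3.95×10⁵ W.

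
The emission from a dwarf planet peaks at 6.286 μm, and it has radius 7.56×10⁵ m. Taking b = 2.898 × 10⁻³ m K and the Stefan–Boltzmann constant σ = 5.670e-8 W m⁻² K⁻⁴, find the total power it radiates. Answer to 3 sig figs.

P ≈ 1.84×10¹⁶ W

Wien's law: T = b/λ_max = 2.898×10⁻³/6.286×10⁻⁶ = 461.024 K.
Surface area A = 4πR² = 4π(7.56×10⁵ m)² = 7.18213×10¹² m².
Then P = σAT⁴ = 5.670×10⁻⁸×7.18213×10¹²×(461.024)⁴ = 1.84×10¹⁶ W.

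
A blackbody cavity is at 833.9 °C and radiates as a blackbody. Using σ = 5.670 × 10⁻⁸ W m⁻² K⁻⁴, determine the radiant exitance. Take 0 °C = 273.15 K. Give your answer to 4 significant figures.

I ≈ 8.516×10⁴ W/m²

T = 833.9 °C + 273.15 = 1107.05 K.
Stefan–Boltzmann: I = σT⁴ = 5.670×10⁻⁸ × (1107.05)⁴ = 8.516×10⁴ W/m².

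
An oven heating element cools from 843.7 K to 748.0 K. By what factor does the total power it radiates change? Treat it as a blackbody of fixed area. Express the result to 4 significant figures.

P₂/P₁ ≈ 0.6178

P ∝ T⁴, so P₂/P₁ = (T₂/T₁)⁴ = (748.0/843.7)⁴ = (0.886571)⁴ = 0.6178.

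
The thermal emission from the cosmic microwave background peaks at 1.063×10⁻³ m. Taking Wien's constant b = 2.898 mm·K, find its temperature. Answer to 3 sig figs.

T ≈ 2.73 K

Wien's law gives T = b/λ_max = (2.898×10⁻³ m·K)/(1.063×10⁻³ m) = 2.73 K.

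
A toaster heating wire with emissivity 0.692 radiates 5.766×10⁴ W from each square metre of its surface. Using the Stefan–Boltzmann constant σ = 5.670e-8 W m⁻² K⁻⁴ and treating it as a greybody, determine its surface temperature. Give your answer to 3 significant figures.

T ≈ 1.10×10³ K

I = εσT⁴, so T = (I/εσ)^(1/4) = (5.766×10⁴/(0.692×5.670×10⁻⁸))^(1/4) = 1.10×10³ K.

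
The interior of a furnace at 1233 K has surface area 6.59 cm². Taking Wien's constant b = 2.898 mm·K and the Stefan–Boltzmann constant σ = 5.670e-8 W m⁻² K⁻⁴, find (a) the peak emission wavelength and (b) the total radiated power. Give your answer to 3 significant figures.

(a) λ_max = b/T = 2.898×10⁻³/1233 = 2.350×10⁻⁶ m = 2.35 μm.
Area A = 6.59 cm² = 6.59×10⁻⁴ m².
(b) P = σAT⁴ = 5.670×10⁻⁸×6.59×10⁻⁴×(1233)⁴ = 86.4 W.

λ_max ≈ 2.35 μm; P ≈ 86.4 W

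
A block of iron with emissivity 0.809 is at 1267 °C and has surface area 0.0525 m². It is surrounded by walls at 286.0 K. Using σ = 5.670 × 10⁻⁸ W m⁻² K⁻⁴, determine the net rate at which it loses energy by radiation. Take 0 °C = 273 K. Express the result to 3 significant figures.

T = 1267 °C + 273 = 1540 K.
Area A = 0.0525 m².
Net radiated power P_net = εσA(T⁴ − T₀⁴) = 0.809×5.670×10⁻⁸×0.0525×(1540⁴ − 286.0⁴).
T⁴ − T₀⁴ = 5.62449×10¹² − 6.69059×10⁹ = 5.61780×10¹² K⁴, so P_net = 1.35×10⁴ W.

Net loss ≈ 1.35×10⁴ W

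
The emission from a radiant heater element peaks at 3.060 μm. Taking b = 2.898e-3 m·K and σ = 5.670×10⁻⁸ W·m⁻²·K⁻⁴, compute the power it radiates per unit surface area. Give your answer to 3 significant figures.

I ≈ 4.56×10⁴ W/m²

Wien's law: T = b/λ_max = 2.898×10⁻³/3.060×10⁻⁶ = 947.059 K.
Then I = σT⁴ = 5.670×10⁻⁸×(947.059)⁴ = 4.56×10⁴ W/m².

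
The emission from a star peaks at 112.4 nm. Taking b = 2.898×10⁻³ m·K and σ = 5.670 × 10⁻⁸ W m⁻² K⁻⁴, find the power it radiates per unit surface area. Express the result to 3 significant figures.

Wien's law: T = b/λ_max = 2.898×10⁻³/1.124×10⁻⁷ = 25782.9 K.
Then I = σT⁴ = 5.670×10⁻⁸×(25782.9)⁴ = 2.51×10¹⁰ W/m².

I ≈ 2.51×10¹⁰ W/m²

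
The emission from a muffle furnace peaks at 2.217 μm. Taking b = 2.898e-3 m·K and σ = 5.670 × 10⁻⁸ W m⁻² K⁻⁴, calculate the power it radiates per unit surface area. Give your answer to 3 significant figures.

I ≈ 1.66×10⁵ W/m²

Wien's law: T = b/λ_max = 2.898×10⁻³/2.217×10⁻⁶ = 1307.17 K.
Then I = σT⁴ = 5.670×10⁻⁸×(1307.17)⁴ = 1.66×10⁵ W/m².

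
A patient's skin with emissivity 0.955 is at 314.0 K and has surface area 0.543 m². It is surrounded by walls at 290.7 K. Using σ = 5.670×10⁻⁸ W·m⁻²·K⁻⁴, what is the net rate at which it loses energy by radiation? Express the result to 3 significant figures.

Net loss ≈ 75.9 W

Area A = 0.543 m².
Net radiated power P_net = εσA(T⁴ − T₀⁴) = 0.955×5.670×10⁻⁸×0.543×(314.0⁴ − 290.7⁴).
T⁴ − T₀⁴ = 9.72117×10⁹ − 7.14135×10⁹ = 2.57982×10⁹ K⁴, so P_net = 75.9 W.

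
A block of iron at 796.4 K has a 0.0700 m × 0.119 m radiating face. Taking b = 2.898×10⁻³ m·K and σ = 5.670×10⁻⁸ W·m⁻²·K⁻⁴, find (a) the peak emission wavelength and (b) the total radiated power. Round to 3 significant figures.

(a) λ_max = b/T = 2.898×10⁻³/796.4 = 3.639×10⁻⁶ m = 3.64 μm.
Area A = 0.0700 × 0.119 = 8.33×10⁻³ m².
(b) P = σAT⁴ = 5.670×10⁻⁸×8.33×10⁻³×(796.4)⁴ = 190 W.

λ_max ≈ 3.64 μm; P ≈ 190 W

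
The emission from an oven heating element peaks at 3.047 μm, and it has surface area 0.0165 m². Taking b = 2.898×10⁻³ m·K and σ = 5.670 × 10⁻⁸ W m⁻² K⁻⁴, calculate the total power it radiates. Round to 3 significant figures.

Wien's law: T = b/λ_max = 2.898×10⁻³/3.047×10⁻⁶ = 951.099 K.
Area A = 0.0165 m².
Then P = σAT⁴ = 5.670×10⁻⁸×0.0165×(951.099)⁴ = 766 W.

P ≈ 766 W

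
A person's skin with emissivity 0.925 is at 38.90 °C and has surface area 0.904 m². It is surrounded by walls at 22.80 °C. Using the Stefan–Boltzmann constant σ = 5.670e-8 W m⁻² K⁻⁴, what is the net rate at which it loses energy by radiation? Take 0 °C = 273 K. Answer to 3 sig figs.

Net loss ≈ 85.7 W

T = 38.90 °C + 273 = 311.90 K.
Surroundings: T = 22.80 °C + 273 = 295.80 K.
Area A = 0.904 m².
Net radiated power P_net = εσA(T⁴ − T₀⁴) = 0.925×5.670×10⁻⁸×0.904×(311.90⁴ − 295.80⁴).
T⁴ − T₀⁴ = 9.46371×10⁹ − 7.65584×10⁹ = 1.80787×10⁹ K⁴, so P_net = 85.7 W.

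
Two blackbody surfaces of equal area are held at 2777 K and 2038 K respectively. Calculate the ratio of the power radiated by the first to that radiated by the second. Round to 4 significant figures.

With equal areas, P₁/P₂ = (T₁/T₂)⁴ = (2777/2038)⁴ = 3.447.

P₁/P₂ ≈ 3.447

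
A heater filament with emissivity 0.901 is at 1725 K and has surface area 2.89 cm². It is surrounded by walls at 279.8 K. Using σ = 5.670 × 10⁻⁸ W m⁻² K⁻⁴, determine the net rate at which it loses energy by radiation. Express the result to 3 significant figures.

Net loss ≈ 131 W

Area A = 2.89 cm² = 2.89×10⁻⁴ m².
Net radiated power P_net = εσA(T⁴ − T₀⁴) = 0.901×5.670×10⁻⁸×2.89×10⁻⁴×(1725⁴ − 279.8⁴).
T⁴ − T₀⁴ = 8.85434×10¹² − 6.12902×10⁹ = 8.84821×10¹² K⁴, so P_net = 131 W.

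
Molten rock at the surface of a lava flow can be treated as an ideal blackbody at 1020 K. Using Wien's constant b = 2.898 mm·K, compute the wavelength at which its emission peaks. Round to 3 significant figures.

λ_max ≈ 2.84×10³ nm

Wien's displacement law: λ_max = b/T = (2.898×10⁻³ m·K)/(1020 K) = 2.841×10⁻⁶ m.
That is 2.84×10³ nm, in the infrared range.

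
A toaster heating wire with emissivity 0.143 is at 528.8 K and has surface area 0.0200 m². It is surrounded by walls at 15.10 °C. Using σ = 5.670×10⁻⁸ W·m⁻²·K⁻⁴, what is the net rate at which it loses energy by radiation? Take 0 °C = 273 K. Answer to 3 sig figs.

Surroundings: T = 15.10 °C + 273 = 288.10 K.
Area A = 0.0200 m².
Net radiated power P_net = εσA(T⁴ − T₀⁴) = 0.143×5.670×10⁻⁸×0.0200×(528.8⁴ − 288.10⁴).
T⁴ − T₀⁴ = 7.81926×10¹⁰ − 6.88927×10⁹ = 7.13033×10¹⁰ K⁴, so P_net = 11.6 W.

Net loss ≈ 11.6 W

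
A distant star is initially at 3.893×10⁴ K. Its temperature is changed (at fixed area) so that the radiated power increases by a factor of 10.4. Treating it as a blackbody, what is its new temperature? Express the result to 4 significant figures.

T₂ ≈ 6.991×10⁴ K

P ∝ T⁴, so T₂/T₁ = (P₂/P₁)^(1/4) = (10.4)^(1/4) = 1.79580.
T₂ = 3.893×10⁴ × 1.79580 = 6.991×10⁴ K.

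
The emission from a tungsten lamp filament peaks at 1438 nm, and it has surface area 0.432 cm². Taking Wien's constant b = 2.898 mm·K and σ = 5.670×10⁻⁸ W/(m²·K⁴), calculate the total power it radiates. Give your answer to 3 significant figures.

P ≈ 40.4 W

Wien's law: T = b/λ_max = 2.898×10⁻³/1.438×10⁻⁶ = 2015.30 K.
Area A = 0.432 cm² = 4.32×10⁻⁵ m².
Then P = σAT⁴ = 5.670×10⁻⁸×4.32×10⁻⁵×(2015.30)⁴ = 40.4 W.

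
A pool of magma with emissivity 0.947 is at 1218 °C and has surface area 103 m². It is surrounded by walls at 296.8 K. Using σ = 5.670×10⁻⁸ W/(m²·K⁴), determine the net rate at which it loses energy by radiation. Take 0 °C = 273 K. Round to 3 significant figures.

T = 1218 °C + 273 = 1491 K.
Area A = 103 m².
Net radiated power P_net = εσA(T⁴ − T₀⁴) = 0.947×5.670×10⁻⁸×103×(1491⁴ − 296.8⁴).
T⁴ − T₀⁴ = 4.94209×10¹² − 7.75989×10⁹ = 4.93433×10¹² K⁴, so P_net = 2.73×10⁷ W.

Net loss ≈ 2.73×10⁷ W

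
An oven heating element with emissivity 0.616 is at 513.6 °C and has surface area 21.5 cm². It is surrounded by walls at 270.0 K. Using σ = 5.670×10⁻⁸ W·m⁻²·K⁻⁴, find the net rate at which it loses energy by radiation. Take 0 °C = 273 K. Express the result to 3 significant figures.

T = 513.6 °C + 273 = 786.6 K.
Area A = 21.5 cm² = 2.15×10⁻³ m².
Net radiated power P_net = εσA(T⁴ − T₀⁴) = 0.616×5.670×10⁻⁸×2.15×10⁻³×(786.6⁴ − 270.0⁴).
T⁴ − T₀⁴ = 3.82839×10¹¹ − 5.31441×10⁹ = 3.77525×10¹¹ K⁴, so P_net = 28.3 W.

Net loss ≈ 28.3 W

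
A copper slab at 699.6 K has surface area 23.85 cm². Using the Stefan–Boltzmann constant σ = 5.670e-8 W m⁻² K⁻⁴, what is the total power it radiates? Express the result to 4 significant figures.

P ≈ 32.39 W

Area A = 23.85 cm² = 2.385×10⁻³ m².
P = σAT⁴ = 5.670×10⁻⁸ × 2.385×10⁻³ × (699.6)⁴ = 32.39 W.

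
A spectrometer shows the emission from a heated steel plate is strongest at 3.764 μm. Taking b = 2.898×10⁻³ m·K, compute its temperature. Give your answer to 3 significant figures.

Wien's law gives T = b/λ_max = (2.898×10⁻³ m·K)/(3.764×10⁻⁶ m) = 770 K.

T ≈ 770 K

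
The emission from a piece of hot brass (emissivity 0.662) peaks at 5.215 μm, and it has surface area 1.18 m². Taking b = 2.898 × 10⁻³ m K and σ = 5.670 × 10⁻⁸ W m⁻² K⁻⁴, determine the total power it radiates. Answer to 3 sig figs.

Wien's law: T = b/λ_max = 2.898×10⁻³/5.215×10⁻⁶ = 555.705 K.
Area A = 1.18 m².
Then P = εσAT⁴ = 0.662×5.670×10⁻⁸×1.18×(555.705)⁴ = 4.22×10³ W.

P ≈ 4.22×10³ W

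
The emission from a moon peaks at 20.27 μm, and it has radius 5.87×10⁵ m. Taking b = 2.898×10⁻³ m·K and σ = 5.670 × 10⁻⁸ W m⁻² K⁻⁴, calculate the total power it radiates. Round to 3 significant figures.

Wien's law: T = b/λ_max = 2.898×10⁻³/2.027×10⁻⁵ = 142.970 K.
Surface area A = 4πR² = 4π(5.87×10⁵ m)² = 4.32998×10¹² m².
Then P = σAT⁴ = 5.670×10⁻⁸×4.32998×10¹²×(142.970)⁴ = 1.03×10¹⁴ W.

P ≈ 1.03×10¹⁴ W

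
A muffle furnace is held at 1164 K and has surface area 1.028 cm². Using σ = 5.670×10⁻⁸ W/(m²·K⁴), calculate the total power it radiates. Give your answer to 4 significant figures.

P ≈ 10.70 W

Area A = 1.028 cm² = 1.028×10⁻⁴ m².
P = σAT⁴ = 5.670×10⁻⁸ × 1.028×10⁻⁴ × (1164)⁴ = 10.70 W.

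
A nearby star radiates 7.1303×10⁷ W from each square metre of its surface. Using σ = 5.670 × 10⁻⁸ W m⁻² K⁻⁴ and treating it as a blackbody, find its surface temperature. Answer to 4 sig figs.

I = σT⁴, so T = (I/σ)^(1/4) = (7.1303×10⁷/(5.670×10⁻⁸))^(1/4) = 5955 K.

T ≈ 5955 K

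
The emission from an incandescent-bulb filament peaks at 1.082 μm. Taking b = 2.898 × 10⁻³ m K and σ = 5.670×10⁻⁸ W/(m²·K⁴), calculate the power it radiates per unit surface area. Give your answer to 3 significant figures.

I ≈ 2.92×10⁶ W/m²

Wien's law: T = b/λ_max = 2.898×10⁻³/1.082×10⁻⁶ = 2678.37 K.
Then I = σT⁴ = 5.670×10⁻⁸×(2678.37)⁴ = 2.92×10⁶ W/m².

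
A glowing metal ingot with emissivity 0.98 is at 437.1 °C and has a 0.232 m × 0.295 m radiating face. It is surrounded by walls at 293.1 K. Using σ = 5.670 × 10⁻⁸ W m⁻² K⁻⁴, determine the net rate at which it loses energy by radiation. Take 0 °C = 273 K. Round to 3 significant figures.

T = 437.1 °C + 273 = 710.1 K.
Area A = 0.232 × 0.295 = 0.06844 m².
Net radiated power P_net = εσA(T⁴ − T₀⁴) = 0.98×5.670×10⁻⁸×0.06844×(710.1⁴ − 293.1⁴).
T⁴ − T₀⁴ = 2.54260×10¹¹ − 7.38012×10⁹ = 2.46880×10¹¹ K⁴, so P_net = 939 W.

Net loss ≈ 939 W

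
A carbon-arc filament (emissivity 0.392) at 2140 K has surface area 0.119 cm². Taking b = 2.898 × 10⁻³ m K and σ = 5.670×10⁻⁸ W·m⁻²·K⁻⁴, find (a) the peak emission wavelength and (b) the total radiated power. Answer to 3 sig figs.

(a) λ_max = b/T = 2.898×10⁻³/2140 = 1.354×10⁻⁶ m = 1.35×10³ nm.
Area A = 0.119 cm² = 1.19×10⁻⁵ m².
(b) P = εσAT⁴ = 0.392×5.670×10⁻⁸×1.19×10⁻⁵×(2140)⁴ = 5.55 W.

λ_max ≈ 1.35×10³ nm; P ≈ 5.55 W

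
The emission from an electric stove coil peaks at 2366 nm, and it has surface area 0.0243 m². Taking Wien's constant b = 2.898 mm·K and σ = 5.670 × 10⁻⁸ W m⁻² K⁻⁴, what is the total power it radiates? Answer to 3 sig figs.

P ≈ 3.10×10³ W

Wien's law: T = b/λ_max = 2.898×10⁻³/2.366×10⁻⁶ = 1224.85 K.
Area A = 0.0243 m².
Then P = σAT⁴ = 5.670×10⁻⁸×0.0243×(1224.85)⁴ = 3.10×10³ W.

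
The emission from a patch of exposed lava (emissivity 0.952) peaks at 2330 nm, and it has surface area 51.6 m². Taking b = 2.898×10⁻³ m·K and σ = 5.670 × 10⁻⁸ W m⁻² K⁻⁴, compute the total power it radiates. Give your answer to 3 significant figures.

Wien's law: T = b/λ_max = 2.898×10⁻³/2.330×10⁻⁶ = 1243.78 K.
Area A = 51.6 m².
Then P = εσAT⁴ = 0.952×5.670×10⁻⁸×51.6×(1243.78)⁴ = 6.67×10⁶ W.

P ≈ 6.67×10⁶ W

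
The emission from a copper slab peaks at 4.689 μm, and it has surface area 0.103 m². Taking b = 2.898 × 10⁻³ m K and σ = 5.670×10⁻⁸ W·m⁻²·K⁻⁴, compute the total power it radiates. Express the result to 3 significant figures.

Wien's law: T = b/λ_max = 2.898×10⁻³/4.689×10⁻⁶ = 618.042 K.
Area A = 0.103 m².
Then P = σAT⁴ = 5.670×10⁻⁸×0.103×(618.042)⁴ = 852 W.

P ≈ 852 W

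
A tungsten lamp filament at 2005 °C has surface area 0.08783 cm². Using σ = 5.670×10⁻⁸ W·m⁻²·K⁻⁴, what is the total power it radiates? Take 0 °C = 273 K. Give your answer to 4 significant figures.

P ≈ 13.41 W

T = 2005 °C + 273 = 2278 K.
Area A = 0.08783 cm² = 8.783×10⁻⁶ m².
P = σAT⁴ = 5.670×10⁻⁸ × 8.783×10⁻⁶ × (2278)⁴ = 13.41 W.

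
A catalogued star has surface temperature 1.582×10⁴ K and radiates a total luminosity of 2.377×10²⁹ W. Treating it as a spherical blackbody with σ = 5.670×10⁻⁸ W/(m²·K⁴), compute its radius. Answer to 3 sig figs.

L = 4πR²σT⁴ ⇒ R = √(L/(4πσT⁴)).
σT⁴ = 3.55148×10⁹ W/m², so R = √(2.377×10²⁹/(4π×3.55148×10⁹)) = 2.31×10⁹ m.

R ≈ 2.31×10⁹ m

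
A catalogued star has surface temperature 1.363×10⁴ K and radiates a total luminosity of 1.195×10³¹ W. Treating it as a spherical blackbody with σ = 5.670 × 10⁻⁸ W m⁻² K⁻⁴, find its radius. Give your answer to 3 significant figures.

L = 4πR²σT⁴ ⇒ R = √(L/(4πσT⁴)).
σT⁴ = 1.95689×10⁹ W/m², so R = √(1.195×10³¹/(4π×1.95689×10⁹)) = 2.20×10¹⁰ m.

R ≈ 2.20×10¹⁰ m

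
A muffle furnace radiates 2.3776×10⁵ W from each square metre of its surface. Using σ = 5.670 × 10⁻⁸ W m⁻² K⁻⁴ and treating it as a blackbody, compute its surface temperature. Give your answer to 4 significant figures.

T ≈ 1431 K

I = σT⁴, so T = (I/σ)^(1/4) = (2.3776×10⁵/(5.670×10⁻⁸))^(1/4) = 1431 K.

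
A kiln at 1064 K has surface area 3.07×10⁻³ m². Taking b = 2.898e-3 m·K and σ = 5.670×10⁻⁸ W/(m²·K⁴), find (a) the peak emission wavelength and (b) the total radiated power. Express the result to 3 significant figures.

(a) λ_max = b/T = 2.898×10⁻³/1064 = 2.724×10⁻⁶ m = 2.72 μm.
Area A = 3.07×10⁻³ m².
(b) P = σAT⁴ = 5.670×10⁻⁸×3.07×10⁻³×(1064)⁴ = 223 W.

λ_max ≈ 2.72 μm; P ≈ 223 W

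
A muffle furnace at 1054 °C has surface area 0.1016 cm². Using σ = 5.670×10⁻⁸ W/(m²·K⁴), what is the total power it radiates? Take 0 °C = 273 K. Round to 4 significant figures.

T = 1054 °C + 273 = 1327 K.
Area A = 0.1016 cm² = 1.016×10⁻⁵ m².
P = σAT⁴ = 5.670×10⁻⁸ × 1.016×10⁻⁵ × (1327)⁴ = 1.786 W.

P ≈ 1.786 W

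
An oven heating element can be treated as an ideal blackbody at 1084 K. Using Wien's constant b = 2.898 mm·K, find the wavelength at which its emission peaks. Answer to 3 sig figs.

λ_max ≈ 2.67 μm

Wien's displacement law: λ_max = b/T = (2.898×10⁻³ m·K)/(1084 K) = 2.673×10⁻⁶ m.
That is 2.67 μm, in the infrared range.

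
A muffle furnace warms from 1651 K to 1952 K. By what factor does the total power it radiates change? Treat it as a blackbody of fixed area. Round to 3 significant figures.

P₂/P₁ ≈ 1.95

P ∝ T⁴, so P₂/P₁ = (T₂/T₁)⁴ = (1952/1651)⁴ = (1.18231)⁴ = 1.95.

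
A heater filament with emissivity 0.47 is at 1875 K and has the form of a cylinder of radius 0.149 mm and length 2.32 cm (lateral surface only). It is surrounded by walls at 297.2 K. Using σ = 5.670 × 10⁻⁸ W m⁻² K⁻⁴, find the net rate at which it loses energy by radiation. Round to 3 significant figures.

Net loss ≈ 7.15 W

Lateral area A = 2πrL = 2π×1.49×10⁻⁴×0.0232 = 2.17197×10⁻⁵ m².
Net radiated power P_net = εσA(T⁴ − T₀⁴) = 0.47×5.670×10⁻⁸×2.17197×10⁻⁵×(1875⁴ − 297.2⁴).
T⁴ − T₀⁴ = 1.23596×10¹³ − 7.80181×10⁹ = 1.23518×10¹³ K⁴, so P_net = 7.15 W.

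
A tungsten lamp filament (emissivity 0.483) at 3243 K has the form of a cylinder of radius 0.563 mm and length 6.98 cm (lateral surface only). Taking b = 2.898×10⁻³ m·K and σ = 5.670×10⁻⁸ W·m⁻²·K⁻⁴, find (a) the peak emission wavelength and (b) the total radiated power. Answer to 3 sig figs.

(a) λ_max = b/T = 2.898×10⁻³/3243 = 8.936×10⁻⁷ m = 894 nm.
Lateral area A = 2πrL = 2π×5.63×10⁻⁴×0.0698 = 2.46913×10⁻⁴ m².
(b) P = εσAT⁴ = 0.483×5.670×10⁻⁸×2.46913×10⁻⁴×(3243)⁴ = 748 W.

λ_max ≈ 894 nm; P ≈ 748 W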